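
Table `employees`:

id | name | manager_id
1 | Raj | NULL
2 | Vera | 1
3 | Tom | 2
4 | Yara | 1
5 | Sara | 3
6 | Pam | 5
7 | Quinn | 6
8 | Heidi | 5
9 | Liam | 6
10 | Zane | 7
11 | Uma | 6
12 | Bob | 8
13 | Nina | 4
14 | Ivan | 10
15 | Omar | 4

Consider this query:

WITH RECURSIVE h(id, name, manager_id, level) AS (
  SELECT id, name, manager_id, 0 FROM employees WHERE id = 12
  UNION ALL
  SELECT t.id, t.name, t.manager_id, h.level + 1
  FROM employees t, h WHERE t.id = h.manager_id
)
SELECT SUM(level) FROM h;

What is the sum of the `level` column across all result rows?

15

Base: id=12 (Bob), manager_id=8, level 0.
Iteration 1: join on id=8 -> Heidi (id 8, manager_id=5, level 1).
Iteration 2: join on id=5 -> Sara (id 5, manager_id=3, level 2).
Iteration 3: join on id=3 -> Tom (id 3, manager_id=2, level 3).
Iteration 4: join on id=2 -> Vera (id 2, manager_id=1, level 4).
Iteration 5: join on id=1 -> Raj (id 1, manager_id=NULL, level 5).
Iteration 6: manager_id is NULL; no match; recursion stops.
SUM(level) = 0 + 1 + 2 + 3 + 4 + 5 = 15.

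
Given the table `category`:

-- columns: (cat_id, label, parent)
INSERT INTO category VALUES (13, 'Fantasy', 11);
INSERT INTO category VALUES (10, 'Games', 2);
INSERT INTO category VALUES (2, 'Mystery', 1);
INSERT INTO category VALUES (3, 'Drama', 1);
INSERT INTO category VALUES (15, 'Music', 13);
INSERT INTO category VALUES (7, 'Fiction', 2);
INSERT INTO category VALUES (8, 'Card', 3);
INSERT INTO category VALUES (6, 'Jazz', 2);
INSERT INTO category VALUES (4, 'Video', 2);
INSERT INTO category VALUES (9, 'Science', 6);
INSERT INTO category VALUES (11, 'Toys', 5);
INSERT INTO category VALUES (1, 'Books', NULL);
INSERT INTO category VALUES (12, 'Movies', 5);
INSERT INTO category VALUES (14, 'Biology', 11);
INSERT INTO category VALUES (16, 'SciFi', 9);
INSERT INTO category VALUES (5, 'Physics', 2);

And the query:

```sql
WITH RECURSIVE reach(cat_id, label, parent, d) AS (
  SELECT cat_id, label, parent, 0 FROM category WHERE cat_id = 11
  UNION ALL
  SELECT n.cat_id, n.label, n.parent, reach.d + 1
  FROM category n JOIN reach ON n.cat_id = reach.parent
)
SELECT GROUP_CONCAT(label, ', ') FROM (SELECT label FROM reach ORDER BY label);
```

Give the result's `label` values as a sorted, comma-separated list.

Books, Mystery, Physics, Toys

Base: cat_id=11 (Toys), parent=5, d 0.
Iteration 1: join on cat_id=5 -> Physics (id 5, parent=2, d 1).
Iteration 2: join on cat_id=2 -> Mystery (id 2, parent=1, d 2).
Iteration 3: join on cat_id=1 -> Books (id 1, parent=NULL, d 3).
Iteration 4: parent is NULL; no match; recursion stops.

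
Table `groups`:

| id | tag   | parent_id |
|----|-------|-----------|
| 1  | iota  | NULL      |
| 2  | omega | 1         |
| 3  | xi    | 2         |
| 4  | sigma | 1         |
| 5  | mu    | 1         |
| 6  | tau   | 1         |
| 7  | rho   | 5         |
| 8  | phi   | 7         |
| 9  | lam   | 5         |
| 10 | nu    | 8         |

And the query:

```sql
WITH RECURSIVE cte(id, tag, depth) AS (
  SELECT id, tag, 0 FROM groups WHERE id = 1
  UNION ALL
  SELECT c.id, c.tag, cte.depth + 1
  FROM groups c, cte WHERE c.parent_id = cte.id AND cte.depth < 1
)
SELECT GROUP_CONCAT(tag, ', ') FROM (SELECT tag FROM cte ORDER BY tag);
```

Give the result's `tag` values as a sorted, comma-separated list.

iota, mu, omega, sigma, tau

Base: id=1 (iota) at depth 0.
Iteration 1: rows with parent_id in {1} -> omega (id 2, depth 1), sigma (id 4, depth 1), mu (id 5, depth 1), tau (id 6, depth 1).
Iteration 2: depth < 1 fails for all current rows; recursion stops.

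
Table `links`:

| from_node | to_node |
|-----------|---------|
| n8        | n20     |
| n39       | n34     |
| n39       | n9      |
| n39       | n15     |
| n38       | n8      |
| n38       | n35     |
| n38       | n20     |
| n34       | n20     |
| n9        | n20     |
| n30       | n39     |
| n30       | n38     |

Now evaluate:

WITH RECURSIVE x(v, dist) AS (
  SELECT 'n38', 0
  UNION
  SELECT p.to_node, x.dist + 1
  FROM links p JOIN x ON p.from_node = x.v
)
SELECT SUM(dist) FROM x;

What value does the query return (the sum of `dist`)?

5

Base: (n38, dist=0).
Iteration 1: edges from {n38} -> (n20, dist=1), (n35, dist=1), (n8, dist=1).
Iteration 2: edges from {n20,n35,n8} -> (n20, dist=2).
Iteration 3: no outgoing edges from {n20}; recursion stops.
SUM(dist) = 0 + 1 + 1 + 1 + 2 = 5.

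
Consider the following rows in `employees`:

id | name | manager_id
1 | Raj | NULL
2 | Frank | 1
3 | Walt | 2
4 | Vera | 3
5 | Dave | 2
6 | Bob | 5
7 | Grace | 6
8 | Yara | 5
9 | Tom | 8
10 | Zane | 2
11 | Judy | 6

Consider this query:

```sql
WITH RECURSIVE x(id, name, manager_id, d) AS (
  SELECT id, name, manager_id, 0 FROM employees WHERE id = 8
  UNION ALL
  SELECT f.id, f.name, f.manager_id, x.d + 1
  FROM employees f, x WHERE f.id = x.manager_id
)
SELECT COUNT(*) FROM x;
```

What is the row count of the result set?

4

Base: id=8 (Yara), manager_id=5, d 0.
Iteration 1: join on id=5 -> Dave (id 5, manager_id=2, d 1).
Iteration 2: join on id=2 -> Frank (id 2, manager_id=1, d 2).
Iteration 3: join on id=1 -> Raj (id 1, manager_id=NULL, d 3).
Iteration 4: manager_id is NULL; no match; recursion stops.
Total rows emitted: 4.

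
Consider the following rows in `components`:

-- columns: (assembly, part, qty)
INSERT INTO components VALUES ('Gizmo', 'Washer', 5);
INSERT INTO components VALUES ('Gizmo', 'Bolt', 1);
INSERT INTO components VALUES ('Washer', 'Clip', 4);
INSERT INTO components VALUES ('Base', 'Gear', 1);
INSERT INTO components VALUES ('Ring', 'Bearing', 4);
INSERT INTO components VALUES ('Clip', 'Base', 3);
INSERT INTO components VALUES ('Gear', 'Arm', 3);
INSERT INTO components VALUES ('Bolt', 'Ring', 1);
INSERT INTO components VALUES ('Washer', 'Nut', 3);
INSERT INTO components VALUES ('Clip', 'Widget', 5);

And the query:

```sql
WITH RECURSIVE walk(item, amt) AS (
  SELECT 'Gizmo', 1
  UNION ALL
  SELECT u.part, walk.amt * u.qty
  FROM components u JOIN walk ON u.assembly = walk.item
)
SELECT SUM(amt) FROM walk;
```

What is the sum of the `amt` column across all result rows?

Base: (Gizmo, amt=1).
Iteration 1: components of {Gizmo} -> Bolt = 1*1 = 1, Washer = 1*5 = 5.
Iteration 2: components of {Bolt,Washer} -> Clip = 5*4 = 20, Nut = 5*3 = 15, Ring = 1*1 = 1.
Iteration 3: components of {Clip,Nut,Ring} -> Base = 20*3 = 60, Bearing = 1*4 = 4, Widget = 20*5 = 100.
Iteration 4: components of {Base,Bearing,Widget} -> Gear = 60*1 = 60.
Iteration 5: components of {Gear} -> Arm = 60*3 = 180.
Iteration 6: no further components; recursion stops.
SUM(amt) = 1 + 1 + 5 + 1 + 20 + 15 + 4 + 60 + 100 + 60 + 180 = 447.

447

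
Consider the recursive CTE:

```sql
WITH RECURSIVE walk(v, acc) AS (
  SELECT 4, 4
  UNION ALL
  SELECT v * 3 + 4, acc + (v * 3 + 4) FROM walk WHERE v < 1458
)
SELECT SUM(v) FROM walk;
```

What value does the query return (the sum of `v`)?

6544

Base: v=4, acc=4.
Iteration 1: 4 < 1458 holds -> v = 4 * 3 + 4 = 16, acc = 4 + 16 = 20.
Iteration 2: 16 < 1458 holds -> v = 16 * 3 + 4 = 52, acc = 20 + 52 = 72.
Iteration 3: 52 < 1458 holds -> v = 52 * 3 + 4 = 160, acc = 72 + 160 = 232.
Iteration 4: 160 < 1458 holds -> v = 160 * 3 + 4 = 484, acc = 232 + 484 = 716.
Iteration 5: 484 < 1458 holds -> v = 484 * 3 + 4 = 1456, acc = 716 + 1456 = 2172.
Iteration 6: 1456 < 1458 holds -> v = 1456 * 3 + 4 = 4372, acc = 2172 + 4372 = 6544.
Iteration 7: 4372 < 1458 fails; recursion stops.
SUM(v) = 4 + 16 + 52 + 160 + 484 + 1456 + 4372 = 6544.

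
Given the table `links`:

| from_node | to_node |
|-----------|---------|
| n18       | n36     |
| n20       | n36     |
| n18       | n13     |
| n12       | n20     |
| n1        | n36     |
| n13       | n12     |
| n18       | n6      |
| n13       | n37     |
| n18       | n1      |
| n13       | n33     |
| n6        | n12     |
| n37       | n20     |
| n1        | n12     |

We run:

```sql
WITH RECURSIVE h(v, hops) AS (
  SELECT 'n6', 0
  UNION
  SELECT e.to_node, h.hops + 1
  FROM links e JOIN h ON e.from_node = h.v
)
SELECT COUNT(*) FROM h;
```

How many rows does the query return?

4

Base: (n6, hops=0).
Iteration 1: edges from {n6} -> (n12, hops=1).
Iteration 2: edges from {n12} -> (n20, hops=2).
Iteration 3: edges from {n20} -> (n36, hops=3).
Iteration 4: no outgoing edges from {n36}; recursion stops.
Total rows emitted: 4.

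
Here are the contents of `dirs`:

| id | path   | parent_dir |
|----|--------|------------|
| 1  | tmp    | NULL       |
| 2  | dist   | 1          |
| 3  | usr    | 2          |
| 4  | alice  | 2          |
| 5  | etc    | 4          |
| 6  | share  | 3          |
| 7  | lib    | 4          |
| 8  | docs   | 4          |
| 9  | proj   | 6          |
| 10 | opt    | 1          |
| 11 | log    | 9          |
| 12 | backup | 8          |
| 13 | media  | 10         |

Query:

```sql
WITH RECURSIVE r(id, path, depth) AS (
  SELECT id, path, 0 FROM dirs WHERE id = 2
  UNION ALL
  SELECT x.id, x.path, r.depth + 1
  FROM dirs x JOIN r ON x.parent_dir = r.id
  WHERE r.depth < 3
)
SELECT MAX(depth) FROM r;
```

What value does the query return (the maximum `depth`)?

3

Base: id=2 (dist) at depth 0.
Iteration 1: rows with parent_dir in {2} -> usr (id 3, depth 1), alice (id 4, depth 1).
Iteration 2: rows with parent_dir in {3,4} -> etc (id 5, depth 2), share (id 6, depth 2), lib (id 7, depth 2), docs (id 8, depth 2).
Iteration 3: rows with parent_dir in {5,6,7,8} -> proj (id 9, depth 3), backup (id 12, depth 3).
Iteration 4: depth < 3 fails for all current rows; recursion stops.
depth values: 0, 1, 1, 2, 2, 2, 2, 3, 3; the maximum is 3.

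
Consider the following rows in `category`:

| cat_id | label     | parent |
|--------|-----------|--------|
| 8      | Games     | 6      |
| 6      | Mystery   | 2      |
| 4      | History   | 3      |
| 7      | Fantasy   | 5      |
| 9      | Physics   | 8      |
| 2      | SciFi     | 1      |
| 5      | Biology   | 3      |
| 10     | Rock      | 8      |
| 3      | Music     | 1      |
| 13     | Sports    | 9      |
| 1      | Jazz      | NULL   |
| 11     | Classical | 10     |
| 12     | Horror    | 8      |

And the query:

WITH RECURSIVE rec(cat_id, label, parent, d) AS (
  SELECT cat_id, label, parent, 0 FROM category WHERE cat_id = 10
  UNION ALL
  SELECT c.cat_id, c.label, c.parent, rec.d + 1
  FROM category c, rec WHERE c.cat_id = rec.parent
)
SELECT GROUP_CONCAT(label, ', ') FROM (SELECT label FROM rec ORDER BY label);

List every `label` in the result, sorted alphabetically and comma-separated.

Games, Jazz, Mystery, Rock, SciFi

Base: cat_id=10 (Rock), parent=8, d 0.
Iteration 1: join on cat_id=8 -> Games (id 8, parent=6, d 1).
Iteration 2: join on cat_id=6 -> Mystery (id 6, parent=2, d 2).
Iteration 3: join on cat_id=2 -> SciFi (id 2, parent=1, d 3).
Iteration 4: join on cat_id=1 -> Jazz (id 1, parent=NULL, d 4).
Iteration 5: parent is NULL; no match; recursion stops.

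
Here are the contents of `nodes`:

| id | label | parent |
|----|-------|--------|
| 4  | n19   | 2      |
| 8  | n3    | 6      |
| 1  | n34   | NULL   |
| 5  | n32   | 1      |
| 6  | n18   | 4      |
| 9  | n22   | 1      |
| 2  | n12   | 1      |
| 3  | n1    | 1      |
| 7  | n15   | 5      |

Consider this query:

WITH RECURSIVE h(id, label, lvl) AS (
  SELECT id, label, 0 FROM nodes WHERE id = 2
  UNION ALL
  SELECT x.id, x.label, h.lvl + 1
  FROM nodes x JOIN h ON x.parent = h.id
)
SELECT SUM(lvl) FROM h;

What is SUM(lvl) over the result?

Base: id=2 (n12) at lvl 0.
Iteration 1: rows with parent in {2} -> n19 (id 4, lvl 1).
Iteration 2: rows with parent in {4} -> n18 (id 6, lvl 2).
Iteration 3: rows with parent in {6} -> n3 (id 8, lvl 3).
Iteration 4: no rows with parent in {8}; recursion stops.
SUM(lvl) = 0 + 1 + 2 + 3 = 6.

6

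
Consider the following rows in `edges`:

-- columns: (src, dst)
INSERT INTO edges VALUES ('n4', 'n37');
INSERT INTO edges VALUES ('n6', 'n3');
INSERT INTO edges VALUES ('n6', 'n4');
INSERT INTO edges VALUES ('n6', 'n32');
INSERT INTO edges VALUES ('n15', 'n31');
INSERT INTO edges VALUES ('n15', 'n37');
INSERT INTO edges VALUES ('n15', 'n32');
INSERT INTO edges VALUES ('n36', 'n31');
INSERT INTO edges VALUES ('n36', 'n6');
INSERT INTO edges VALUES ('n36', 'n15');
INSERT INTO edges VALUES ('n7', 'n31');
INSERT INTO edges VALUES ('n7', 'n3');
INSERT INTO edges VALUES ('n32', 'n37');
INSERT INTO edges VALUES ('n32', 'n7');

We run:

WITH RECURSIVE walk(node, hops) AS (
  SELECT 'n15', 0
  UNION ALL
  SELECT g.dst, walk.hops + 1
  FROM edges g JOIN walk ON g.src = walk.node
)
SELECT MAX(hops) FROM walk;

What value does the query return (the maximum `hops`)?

Base: (n15, hops=0).
Iteration 1: edges from {n15} -> (n31, hops=1), (n32, hops=1), (n37, hops=1).
Iteration 2: edges from {n31,n32,n37} -> (n37, hops=2), (n7, hops=2).
Iteration 3: edges from {n37,n7} -> (n3, hops=3), (n31, hops=3).
Iteration 4: no outgoing edges from {n3,n31}; recursion stops.
hops values: 0, 1, 1, 1, 2, 2, 3, 3; the maximum is 3.

3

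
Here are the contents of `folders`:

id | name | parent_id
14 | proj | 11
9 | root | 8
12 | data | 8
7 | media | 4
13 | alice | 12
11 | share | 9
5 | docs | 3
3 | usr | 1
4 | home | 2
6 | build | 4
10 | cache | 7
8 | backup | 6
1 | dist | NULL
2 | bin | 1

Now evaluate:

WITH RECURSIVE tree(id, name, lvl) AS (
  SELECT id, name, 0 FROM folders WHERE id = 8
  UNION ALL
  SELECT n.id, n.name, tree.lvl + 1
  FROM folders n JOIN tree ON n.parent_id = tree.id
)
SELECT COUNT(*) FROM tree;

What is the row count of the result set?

6

Base: id=8 (backup) at lvl 0.
Iteration 1: rows with parent_id in {8} -> root (id 9, lvl 1), data (id 12, lvl 1).
Iteration 2: rows with parent_id in {9,12} -> share (id 11, lvl 2), alice (id 13, lvl 2).
Iteration 3: rows with parent_id in {11,13} -> proj (id 14, lvl 3).
Iteration 4: no rows with parent_id in {14}; recursion stops.
Total rows emitted: 6.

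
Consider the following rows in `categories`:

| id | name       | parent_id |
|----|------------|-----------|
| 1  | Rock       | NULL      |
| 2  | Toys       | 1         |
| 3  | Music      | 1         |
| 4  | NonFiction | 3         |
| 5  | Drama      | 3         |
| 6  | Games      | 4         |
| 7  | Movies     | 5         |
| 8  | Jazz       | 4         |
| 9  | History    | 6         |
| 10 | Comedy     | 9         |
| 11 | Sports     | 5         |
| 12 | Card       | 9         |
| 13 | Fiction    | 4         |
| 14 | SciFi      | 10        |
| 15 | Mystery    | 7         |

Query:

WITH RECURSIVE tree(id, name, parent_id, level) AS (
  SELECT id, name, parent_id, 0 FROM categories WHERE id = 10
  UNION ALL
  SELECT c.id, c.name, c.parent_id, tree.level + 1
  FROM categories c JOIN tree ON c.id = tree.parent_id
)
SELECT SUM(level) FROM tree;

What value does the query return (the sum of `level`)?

15

Base: id=10 (Comedy), parent_id=9, level 0.
Iteration 1: join on id=9 -> History (id 9, parent_id=6, level 1).
Iteration 2: join on id=6 -> Games (id 6, parent_id=4, level 2).
Iteration 3: join on id=4 -> NonFiction (id 4, parent_id=3, level 3).
Iteration 4: join on id=3 -> Music (id 3, parent_id=1, level 4).
Iteration 5: join on id=1 -> Rock (id 1, parent_id=NULL, level 5).
Iteration 6: parent_id is NULL; no match; recursion stops.
SUM(level) = 0 + 1 + 2 + 3 + 4 + 5 = 15.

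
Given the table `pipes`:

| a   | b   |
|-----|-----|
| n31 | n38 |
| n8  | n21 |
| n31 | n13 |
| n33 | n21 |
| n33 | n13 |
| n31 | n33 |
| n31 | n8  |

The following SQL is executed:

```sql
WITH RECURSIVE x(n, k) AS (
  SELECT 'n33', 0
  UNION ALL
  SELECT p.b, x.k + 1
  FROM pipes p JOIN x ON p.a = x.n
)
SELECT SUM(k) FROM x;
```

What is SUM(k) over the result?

2

Base: (n33, k=0).
Iteration 1: edges from {n33} -> (n13, k=1), (n21, k=1).
Iteration 2: no outgoing edges from {n13,n21}; recursion stops.
SUM(k) = 0 + 1 + 1 = 2.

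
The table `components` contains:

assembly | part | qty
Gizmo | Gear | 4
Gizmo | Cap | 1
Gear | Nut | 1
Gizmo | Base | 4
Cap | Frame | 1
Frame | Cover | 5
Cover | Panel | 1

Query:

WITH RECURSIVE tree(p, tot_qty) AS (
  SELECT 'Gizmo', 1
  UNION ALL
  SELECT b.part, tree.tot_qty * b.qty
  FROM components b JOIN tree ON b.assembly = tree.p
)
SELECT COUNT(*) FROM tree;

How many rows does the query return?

8

Base: (Gizmo, tot_qty=1).
Iteration 1: components of {Gizmo} -> Base = 1*4 = 4, Cap = 1*1 = 1, Gear = 1*4 = 4.
Iteration 2: components of {Base,Cap,Gear} -> Frame = 1*1 = 1, Nut = 4*1 = 4.
Iteration 3: components of {Frame,Nut} -> Cover = 1*5 = 5.
Iteration 4: components of {Cover} -> Panel = 5*1 = 5.
Iteration 5: no further components; recursion stops.
Total rows emitted: 8.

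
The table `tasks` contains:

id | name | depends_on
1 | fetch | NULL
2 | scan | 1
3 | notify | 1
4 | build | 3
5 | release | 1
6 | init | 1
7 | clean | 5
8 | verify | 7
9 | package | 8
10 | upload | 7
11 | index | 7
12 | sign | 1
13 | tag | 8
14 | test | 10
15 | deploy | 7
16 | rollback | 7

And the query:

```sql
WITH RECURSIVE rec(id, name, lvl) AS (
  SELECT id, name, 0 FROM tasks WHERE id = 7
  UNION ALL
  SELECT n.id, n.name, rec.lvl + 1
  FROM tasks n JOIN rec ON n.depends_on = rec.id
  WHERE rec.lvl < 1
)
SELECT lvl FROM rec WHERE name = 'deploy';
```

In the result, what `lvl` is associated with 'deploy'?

1

Base: id=7 (clean) at lvl 0.
Iteration 1: rows with depends_on in {7} -> verify (id 8, lvl 1), upload (id 10, lvl 1), index (id 11, lvl 1), deploy (id 15, lvl 1), rollback (id 16, lvl 1).
Iteration 2: lvl < 1 fails for all current rows; recursion stops.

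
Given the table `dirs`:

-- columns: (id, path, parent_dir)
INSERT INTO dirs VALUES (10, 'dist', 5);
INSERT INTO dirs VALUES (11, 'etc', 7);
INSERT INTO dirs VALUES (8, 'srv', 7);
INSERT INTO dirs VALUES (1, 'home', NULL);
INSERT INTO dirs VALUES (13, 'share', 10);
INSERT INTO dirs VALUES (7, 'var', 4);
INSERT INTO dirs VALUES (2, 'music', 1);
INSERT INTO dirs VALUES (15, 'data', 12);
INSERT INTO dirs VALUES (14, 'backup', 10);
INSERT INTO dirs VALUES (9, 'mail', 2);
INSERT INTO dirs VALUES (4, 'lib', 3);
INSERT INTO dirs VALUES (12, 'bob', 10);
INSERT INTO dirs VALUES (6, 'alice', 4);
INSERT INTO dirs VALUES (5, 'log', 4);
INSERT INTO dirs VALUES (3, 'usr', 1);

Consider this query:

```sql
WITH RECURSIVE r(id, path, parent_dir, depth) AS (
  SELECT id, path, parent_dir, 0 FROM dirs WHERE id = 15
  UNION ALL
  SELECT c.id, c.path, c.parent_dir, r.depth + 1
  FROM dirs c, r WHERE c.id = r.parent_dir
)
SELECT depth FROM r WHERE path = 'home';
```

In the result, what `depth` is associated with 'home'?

Base: id=15 (data), parent_dir=12, depth 0.
Iteration 1: join on id=12 -> bob (id 12, parent_dir=10, depth 1).
Iteration 2: join on id=10 -> dist (id 10, parent_dir=5, depth 2).
Iteration 3: join on id=5 -> log (id 5, parent_dir=4, depth 3).
Iteration 4: join on id=4 -> lib (id 4, parent_dir=3, depth 4).
Iteration 5: join on id=3 -> usr (id 3, parent_dir=1, depth 5).
Iteration 6: join on id=1 -> home (id 1, parent_dir=NULL, depth 6).
Iteration 7: parent_dir is NULL; no match; recursion stops.

6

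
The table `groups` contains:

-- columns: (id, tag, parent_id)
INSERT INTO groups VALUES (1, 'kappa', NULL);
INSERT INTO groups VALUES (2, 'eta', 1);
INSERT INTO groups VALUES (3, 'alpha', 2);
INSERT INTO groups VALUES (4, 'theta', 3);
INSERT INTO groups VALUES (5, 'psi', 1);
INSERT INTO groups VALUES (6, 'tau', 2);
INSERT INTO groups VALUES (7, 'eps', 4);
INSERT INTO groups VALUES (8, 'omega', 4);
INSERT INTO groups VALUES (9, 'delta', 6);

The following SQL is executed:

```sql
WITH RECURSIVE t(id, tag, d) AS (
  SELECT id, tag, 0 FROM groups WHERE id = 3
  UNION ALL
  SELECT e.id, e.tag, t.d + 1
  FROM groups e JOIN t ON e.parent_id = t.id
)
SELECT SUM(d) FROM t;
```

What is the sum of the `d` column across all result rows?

Base: id=3 (alpha) at d 0.
Iteration 1: rows with parent_id in {3} -> theta (id 4, d 1).
Iteration 2: rows with parent_id in {4} -> eps (id 7, d 2), omega (id 8, d 2).
Iteration 3: no rows with parent_id in {7,8}; recursion stops.
SUM(d) = 0 + 1 + 2 + 2 = 5.

5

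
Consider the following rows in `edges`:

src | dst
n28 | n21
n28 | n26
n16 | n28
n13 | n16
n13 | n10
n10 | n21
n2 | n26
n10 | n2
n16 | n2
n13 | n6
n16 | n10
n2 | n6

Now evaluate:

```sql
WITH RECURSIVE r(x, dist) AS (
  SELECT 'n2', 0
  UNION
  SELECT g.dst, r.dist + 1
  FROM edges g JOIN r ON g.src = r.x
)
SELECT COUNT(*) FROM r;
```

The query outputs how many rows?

3

Base: (n2, dist=0).
Iteration 1: edges from {n2} -> (n26, dist=1), (n6, dist=1).
Iteration 2: no outgoing edges from {n26,n6}; recursion stops.
Total rows emitted: 3.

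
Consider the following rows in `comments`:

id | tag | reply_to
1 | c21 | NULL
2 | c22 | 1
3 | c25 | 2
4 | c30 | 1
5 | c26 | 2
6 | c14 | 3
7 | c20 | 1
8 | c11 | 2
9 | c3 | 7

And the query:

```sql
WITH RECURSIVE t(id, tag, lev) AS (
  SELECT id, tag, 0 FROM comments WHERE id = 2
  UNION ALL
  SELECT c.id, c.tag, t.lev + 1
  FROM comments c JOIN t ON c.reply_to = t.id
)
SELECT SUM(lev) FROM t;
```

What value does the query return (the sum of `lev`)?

Base: id=2 (c22) at lev 0.
Iteration 1: rows with reply_to in {2} -> c25 (id 3, lev 1), c26 (id 5, lev 1), c11 (id 8, lev 1).
Iteration 2: rows with reply_to in {3,5,8} -> c14 (id 6, lev 2).
Iteration 3: no rows with reply_to in {6}; recursion stops.
SUM(lev) = 0 + 1 + 1 + 1 + 2 = 5.

5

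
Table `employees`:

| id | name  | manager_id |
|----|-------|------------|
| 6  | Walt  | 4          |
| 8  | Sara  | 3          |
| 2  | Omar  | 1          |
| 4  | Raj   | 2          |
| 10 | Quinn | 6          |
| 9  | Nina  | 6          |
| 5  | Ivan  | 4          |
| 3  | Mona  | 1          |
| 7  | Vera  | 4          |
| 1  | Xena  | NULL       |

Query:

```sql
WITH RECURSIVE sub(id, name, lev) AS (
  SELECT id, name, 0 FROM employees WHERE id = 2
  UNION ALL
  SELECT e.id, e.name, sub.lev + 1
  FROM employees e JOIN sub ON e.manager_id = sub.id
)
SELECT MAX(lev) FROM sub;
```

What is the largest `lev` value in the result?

Base: id=2 (Omar) at lev 0.
Iteration 1: rows with manager_id in {2} -> Raj (id 4, lev 1).
Iteration 2: rows with manager_id in {4} -> Ivan (id 5, lev 2), Walt (id 6, lev 2), Vera (id 7, lev 2).
Iteration 3: rows with manager_id in {5,6,7} -> Nina (id 9, lev 3), Quinn (id 10, lev 3).
Iteration 4: no rows with manager_id in {9,10}; recursion stops.
lev values: 0, 1, 2, 2, 2, 3, 3; the maximum is 3.

3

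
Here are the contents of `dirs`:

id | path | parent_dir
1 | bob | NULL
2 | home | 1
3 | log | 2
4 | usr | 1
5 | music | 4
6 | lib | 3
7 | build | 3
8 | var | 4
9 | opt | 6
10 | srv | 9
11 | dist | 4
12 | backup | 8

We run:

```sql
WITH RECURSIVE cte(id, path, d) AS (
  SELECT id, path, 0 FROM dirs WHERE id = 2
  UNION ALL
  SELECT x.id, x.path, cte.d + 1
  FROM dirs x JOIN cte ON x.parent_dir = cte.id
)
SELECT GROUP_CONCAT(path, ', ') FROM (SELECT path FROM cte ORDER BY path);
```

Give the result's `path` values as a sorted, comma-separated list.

Base: id=2 (home) at d 0.
Iteration 1: rows with parent_dir in {2} -> log (id 3, d 1).
Iteration 2: rows with parent_dir in {3} -> lib (id 6, d 2), build (id 7, d 2).
Iteration 3: rows with parent_dir in {6,7} -> opt (id 9, d 3).
Iteration 4: rows with parent_dir in {9} -> srv (id 10, d 4).
Iteration 5: no rows with parent_dir in {10}; recursion stops.

build, home, lib, log, opt, srv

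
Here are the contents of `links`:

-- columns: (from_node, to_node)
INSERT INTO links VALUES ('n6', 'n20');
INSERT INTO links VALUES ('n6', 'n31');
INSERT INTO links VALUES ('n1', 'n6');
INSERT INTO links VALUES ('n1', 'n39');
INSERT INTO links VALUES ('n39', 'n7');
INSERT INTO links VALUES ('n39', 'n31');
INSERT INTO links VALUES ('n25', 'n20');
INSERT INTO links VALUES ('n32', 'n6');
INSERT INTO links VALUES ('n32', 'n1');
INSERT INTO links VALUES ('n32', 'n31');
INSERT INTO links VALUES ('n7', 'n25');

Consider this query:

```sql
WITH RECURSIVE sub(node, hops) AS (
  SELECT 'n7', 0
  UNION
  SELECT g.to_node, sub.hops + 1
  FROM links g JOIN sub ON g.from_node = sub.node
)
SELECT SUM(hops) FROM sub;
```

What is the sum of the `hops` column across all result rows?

Base: (n7, hops=0).
Iteration 1: edges from {n7} -> (n25, hops=1).
Iteration 2: edges from {n25} -> (n20, hops=2).
Iteration 3: no outgoing edges from {n20}; recursion stops.
SUM(hops) = 0 + 1 + 2 = 3.

3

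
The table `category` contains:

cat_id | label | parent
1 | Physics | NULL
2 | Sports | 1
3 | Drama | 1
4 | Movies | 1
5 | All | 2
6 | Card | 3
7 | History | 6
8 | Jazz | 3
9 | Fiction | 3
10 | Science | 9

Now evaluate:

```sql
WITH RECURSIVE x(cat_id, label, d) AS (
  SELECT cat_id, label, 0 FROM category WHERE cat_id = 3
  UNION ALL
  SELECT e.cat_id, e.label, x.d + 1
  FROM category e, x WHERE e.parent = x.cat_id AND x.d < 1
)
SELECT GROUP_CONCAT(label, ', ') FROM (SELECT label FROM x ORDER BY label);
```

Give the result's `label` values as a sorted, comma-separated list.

Card, Drama, Fiction, Jazz

Base: cat_id=3 (Drama) at d 0.
Iteration 1: rows with parent in {3} -> Card (id 6, d 1), Jazz (id 8, d 1), Fiction (id 9, d 1).
Iteration 2: d < 1 fails for all current rows; recursion stops.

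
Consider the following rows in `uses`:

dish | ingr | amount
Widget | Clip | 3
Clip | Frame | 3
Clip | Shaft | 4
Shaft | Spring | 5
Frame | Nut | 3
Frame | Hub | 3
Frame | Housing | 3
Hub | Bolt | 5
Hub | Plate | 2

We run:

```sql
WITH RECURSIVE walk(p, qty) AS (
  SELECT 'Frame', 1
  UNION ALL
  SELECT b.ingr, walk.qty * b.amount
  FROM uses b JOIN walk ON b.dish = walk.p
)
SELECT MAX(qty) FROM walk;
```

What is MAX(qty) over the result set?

Base: (Frame, qty=1).
Iteration 1: components of {Frame} -> Housing = 1*3 = 3, Hub = 1*3 = 3, Nut = 1*3 = 3.
Iteration 2: components of {Housing,Hub,Nut} -> Bolt = 3*5 = 15, Plate = 3*2 = 6.
Iteration 3: no further components; recursion stops.
qty values: 1, 3, 3, 3, 15, 6; the maximum is 15.

15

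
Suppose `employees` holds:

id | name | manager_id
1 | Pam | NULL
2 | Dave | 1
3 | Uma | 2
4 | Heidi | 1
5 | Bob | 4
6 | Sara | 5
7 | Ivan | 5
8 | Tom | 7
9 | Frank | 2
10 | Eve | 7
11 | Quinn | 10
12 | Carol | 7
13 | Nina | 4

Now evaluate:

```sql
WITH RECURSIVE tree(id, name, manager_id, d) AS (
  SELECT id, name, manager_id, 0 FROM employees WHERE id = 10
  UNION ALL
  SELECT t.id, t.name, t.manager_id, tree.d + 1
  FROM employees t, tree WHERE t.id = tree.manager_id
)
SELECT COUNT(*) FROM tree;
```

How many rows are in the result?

5

Base: id=10 (Eve), manager_id=7, d 0.
Iteration 1: join on id=7 -> Ivan (id 7, manager_id=5, d 1).
Iteration 2: join on id=5 -> Bob (id 5, manager_id=4, d 2).
Iteration 3: join on id=4 -> Heidi (id 4, manager_id=1, d 3).
Iteration 4: join on id=1 -> Pam (id 1, manager_id=NULL, d 4).
Iteration 5: manager_id is NULL; no match; recursion stops.
Total rows emitted: 5.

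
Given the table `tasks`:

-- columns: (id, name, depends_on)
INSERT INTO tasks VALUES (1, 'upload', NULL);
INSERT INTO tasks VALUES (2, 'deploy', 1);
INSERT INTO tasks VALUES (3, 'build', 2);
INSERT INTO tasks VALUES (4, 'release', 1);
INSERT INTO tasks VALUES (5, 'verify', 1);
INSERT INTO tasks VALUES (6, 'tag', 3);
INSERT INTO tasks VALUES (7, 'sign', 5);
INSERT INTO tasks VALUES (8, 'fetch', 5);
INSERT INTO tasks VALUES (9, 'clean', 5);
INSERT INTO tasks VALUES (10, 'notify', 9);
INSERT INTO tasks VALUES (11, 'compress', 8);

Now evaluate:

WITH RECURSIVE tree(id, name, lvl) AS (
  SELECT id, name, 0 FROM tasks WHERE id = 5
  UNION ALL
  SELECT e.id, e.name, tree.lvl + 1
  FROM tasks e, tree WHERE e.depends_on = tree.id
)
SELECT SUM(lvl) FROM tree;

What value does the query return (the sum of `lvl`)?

7

Base: id=5 (verify) at lvl 0.
Iteration 1: rows with depends_on in {5} -> sign (id 7, lvl 1), fetch (id 8, lvl 1), clean (id 9, lvl 1).
Iteration 2: rows with depends_on in {7,8,9} -> notify (id 10, lvl 2), compress (id 11, lvl 2).
Iteration 3: no rows with depends_on in {10,11}; recursion stops.
SUM(lvl) = 0 + 1 + 1 + 1 + 2 + 2 = 7.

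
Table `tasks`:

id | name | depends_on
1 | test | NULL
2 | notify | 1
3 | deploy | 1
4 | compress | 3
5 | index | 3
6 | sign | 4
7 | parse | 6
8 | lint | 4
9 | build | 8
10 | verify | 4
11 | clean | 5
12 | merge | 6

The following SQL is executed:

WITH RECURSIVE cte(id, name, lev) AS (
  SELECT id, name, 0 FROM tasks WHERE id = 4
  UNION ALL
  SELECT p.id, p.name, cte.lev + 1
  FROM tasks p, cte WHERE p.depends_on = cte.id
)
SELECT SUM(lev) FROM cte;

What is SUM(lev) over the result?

9

Base: id=4 (compress) at lev 0.
Iteration 1: rows with depends_on in {4} -> sign (id 6, lev 1), lint (id 8, lev 1), verify (id 10, lev 1).
Iteration 2: rows with depends_on in {6,8,10} -> parse (id 7, lev 2), build (id 9, lev 2), merge (id 12, lev 2).
Iteration 3: no rows with depends_on in {7,9,12}; recursion stops.
SUM(lev) = 0 + 1 + 1 + 1 + 2 + 2 + 2 = 9.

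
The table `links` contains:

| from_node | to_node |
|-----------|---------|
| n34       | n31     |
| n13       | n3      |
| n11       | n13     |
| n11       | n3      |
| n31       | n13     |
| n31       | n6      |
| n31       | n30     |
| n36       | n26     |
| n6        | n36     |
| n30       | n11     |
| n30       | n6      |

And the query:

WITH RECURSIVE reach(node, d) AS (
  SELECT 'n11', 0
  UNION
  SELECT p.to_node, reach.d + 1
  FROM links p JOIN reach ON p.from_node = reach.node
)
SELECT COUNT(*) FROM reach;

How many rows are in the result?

Base: (n11, d=0).
Iteration 1: edges from {n11} -> (n13, d=1), (n3, d=1).
Iteration 2: edges from {n13,n3} -> (n3, d=2).
Iteration 3: no outgoing edges from {n3}; recursion stops.
Total rows emitted: 4.

4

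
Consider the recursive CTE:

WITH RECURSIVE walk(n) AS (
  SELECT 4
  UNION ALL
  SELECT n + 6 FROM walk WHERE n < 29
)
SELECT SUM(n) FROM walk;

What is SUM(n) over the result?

114

Base: n=4.
Iteration 1: 4 < 29 holds -> n = 4 + 6 = 10.
Iteration 2: 10 < 29 holds -> n = 10 + 6 = 16.
Iteration 3: 16 < 29 holds -> n = 16 + 6 = 22.
Iteration 4: 22 < 29 holds -> n = 22 + 6 = 28.
Iteration 5: 28 < 29 holds -> n = 28 + 6 = 34.
Iteration 6: 34 < 29 fails; recursion stops.
SUM(n) = 4 + 10 + 16 + 22 + 28 + 34 = 114.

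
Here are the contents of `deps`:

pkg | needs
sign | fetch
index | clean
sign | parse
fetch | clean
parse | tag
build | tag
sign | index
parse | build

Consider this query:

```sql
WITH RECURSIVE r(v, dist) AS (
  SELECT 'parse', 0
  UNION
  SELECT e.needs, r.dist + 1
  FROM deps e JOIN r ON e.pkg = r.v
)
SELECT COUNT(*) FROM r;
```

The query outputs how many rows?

4

Base: (parse, dist=0).
Iteration 1: edges from {parse} -> (build, dist=1), (tag, dist=1).
Iteration 2: edges from {build,tag} -> (tag, dist=2).
Iteration 3: no outgoing edges from {tag}; recursion stops.
Total rows emitted: 4.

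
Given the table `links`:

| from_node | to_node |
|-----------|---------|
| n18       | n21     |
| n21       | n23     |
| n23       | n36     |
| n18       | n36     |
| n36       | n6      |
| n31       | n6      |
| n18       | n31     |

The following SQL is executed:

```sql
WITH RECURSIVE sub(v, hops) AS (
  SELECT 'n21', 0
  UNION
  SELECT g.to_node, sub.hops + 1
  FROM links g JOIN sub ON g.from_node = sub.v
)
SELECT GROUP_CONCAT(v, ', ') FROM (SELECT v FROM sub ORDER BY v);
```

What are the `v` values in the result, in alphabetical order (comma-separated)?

Base: (n21, hops=0).
Iteration 1: edges from {n21} -> (n23, hops=1).
Iteration 2: edges from {n23} -> (n36, hops=2).
Iteration 3: edges from {n36} -> (n6, hops=3).
Iteration 4: no outgoing edges from {n6}; recursion stops.

n21, n23, n36, n6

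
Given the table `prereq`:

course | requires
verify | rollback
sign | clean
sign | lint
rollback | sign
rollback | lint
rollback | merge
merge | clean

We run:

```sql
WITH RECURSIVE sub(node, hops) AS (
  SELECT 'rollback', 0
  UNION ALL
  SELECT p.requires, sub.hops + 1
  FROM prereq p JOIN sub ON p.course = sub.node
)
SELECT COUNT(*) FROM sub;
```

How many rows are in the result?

Base: (rollback, hops=0).
Iteration 1: edges from {rollback} -> (lint, hops=1), (merge, hops=1), (sign, hops=1).
Iteration 2: edges from {lint,merge,sign} -> (clean, hops=2) x2, (lint, hops=2). [UNION ALL keeps all 3 new rows, including repeats]
Iteration 3: no outgoing edges from {clean,lint}; recursion stops.
Total rows emitted: 7.

7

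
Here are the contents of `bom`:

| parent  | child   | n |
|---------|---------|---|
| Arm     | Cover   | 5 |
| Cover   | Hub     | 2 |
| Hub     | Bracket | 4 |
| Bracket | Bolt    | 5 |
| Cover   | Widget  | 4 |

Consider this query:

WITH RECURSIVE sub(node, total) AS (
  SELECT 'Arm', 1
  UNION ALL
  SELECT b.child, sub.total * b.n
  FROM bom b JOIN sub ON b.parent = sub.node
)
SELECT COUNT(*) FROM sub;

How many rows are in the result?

Base: (Arm, total=1).
Iteration 1: components of {Arm} -> Cover = 1*5 = 5.
Iteration 2: components of {Cover} -> Hub = 5*2 = 10, Widget = 5*4 = 20.
Iteration 3: components of {Hub,Widget} -> Bracket = 10*4 = 40.
Iteration 4: components of {Bracket} -> Bolt = 40*5 = 200.
Iteration 5: no further components; recursion stops.
Total rows emitted: 6.

6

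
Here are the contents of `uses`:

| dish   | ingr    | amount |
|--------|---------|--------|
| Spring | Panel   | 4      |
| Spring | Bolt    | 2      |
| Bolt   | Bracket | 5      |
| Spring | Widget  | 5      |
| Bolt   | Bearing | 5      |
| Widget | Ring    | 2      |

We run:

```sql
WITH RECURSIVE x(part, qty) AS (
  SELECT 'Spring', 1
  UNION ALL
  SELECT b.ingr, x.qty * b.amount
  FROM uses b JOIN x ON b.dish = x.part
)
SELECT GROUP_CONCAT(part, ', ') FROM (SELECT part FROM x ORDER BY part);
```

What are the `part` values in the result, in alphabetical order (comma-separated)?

Bearing, Bolt, Bracket, Panel, Ring, Spring, Widget

Base: (Spring, qty=1).
Iteration 1: components of {Spring} -> Bolt = 1*2 = 2, Panel = 1*4 = 4, Widget = 1*5 = 5.
Iteration 2: components of {Bolt,Panel,Widget} -> Bearing = 2*5 = 10, Bracket = 2*5 = 10, Ring = 5*2 = 10.
Iteration 3: no further components; recursion stops.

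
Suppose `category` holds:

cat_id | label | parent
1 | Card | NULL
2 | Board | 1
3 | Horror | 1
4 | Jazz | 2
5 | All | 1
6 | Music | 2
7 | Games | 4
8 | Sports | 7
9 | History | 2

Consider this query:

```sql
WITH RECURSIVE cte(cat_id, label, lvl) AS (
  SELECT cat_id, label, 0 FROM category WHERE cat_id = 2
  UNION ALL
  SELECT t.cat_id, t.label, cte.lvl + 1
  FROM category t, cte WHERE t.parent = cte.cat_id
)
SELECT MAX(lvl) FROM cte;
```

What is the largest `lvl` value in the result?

3

Base: cat_id=2 (Board) at lvl 0.
Iteration 1: rows with parent in {2} -> Jazz (id 4, lvl 1), Music (id 6, lvl 1), History (id 9, lvl 1).
Iteration 2: rows with parent in {4,6,9} -> Games (id 7, lvl 2).
Iteration 3: rows with parent in {7} -> Sports (id 8, lvl 3).
Iteration 4: no rows with parent in {8}; recursion stops.
lvl values: 0, 1, 1, 1, 2, 3; the maximum is 3.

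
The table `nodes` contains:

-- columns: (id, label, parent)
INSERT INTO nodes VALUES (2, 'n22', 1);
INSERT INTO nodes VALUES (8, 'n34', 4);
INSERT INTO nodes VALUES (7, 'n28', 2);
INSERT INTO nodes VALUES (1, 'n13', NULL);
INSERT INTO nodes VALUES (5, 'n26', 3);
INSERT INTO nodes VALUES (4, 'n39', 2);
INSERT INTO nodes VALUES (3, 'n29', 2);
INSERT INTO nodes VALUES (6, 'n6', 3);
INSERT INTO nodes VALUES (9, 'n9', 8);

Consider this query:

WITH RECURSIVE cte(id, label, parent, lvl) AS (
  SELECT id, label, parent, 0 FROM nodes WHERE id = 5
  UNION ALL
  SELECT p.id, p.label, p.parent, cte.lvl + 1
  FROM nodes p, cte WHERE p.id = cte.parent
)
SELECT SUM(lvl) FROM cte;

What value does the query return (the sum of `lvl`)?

6

Base: id=5 (n26), parent=3, lvl 0.
Iteration 1: join on id=3 -> n29 (id 3, parent=2, lvl 1).
Iteration 2: join on id=2 -> n22 (id 2, parent=1, lvl 2).
Iteration 3: join on id=1 -> n13 (id 1, parent=NULL, lvl 3).
Iteration 4: parent is NULL; no match; recursion stops.
SUM(lvl) = 0 + 1 + 2 + 3 = 6.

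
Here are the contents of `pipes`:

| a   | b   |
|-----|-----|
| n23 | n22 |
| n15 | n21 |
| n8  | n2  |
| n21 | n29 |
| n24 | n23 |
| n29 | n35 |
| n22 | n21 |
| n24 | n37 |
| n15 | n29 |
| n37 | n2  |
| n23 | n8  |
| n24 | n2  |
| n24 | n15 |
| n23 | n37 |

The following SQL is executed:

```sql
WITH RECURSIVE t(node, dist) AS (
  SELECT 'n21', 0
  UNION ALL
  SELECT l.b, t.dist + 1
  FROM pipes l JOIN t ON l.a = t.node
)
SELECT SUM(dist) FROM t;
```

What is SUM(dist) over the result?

3

Base: (n21, dist=0).
Iteration 1: edges from {n21} -> (n29, dist=1).
Iteration 2: edges from {n29} -> (n35, dist=2).
Iteration 3: no outgoing edges from {n35}; recursion stops.
SUM(dist) = 0 + 1 + 2 = 3.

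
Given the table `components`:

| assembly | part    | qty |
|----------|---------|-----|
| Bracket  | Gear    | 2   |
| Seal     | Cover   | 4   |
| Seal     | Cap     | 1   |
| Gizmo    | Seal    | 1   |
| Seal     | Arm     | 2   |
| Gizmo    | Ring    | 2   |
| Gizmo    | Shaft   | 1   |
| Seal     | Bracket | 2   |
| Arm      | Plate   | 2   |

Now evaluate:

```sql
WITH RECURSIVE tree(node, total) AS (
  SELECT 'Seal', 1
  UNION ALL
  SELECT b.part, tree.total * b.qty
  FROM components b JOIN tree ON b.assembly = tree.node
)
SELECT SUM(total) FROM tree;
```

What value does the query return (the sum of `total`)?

18

Base: (Seal, total=1).
Iteration 1: components of {Seal} -> Arm = 1*2 = 2, Bracket = 1*2 = 2, Cap = 1*1 = 1, Cover = 1*4 = 4.
Iteration 2: components of {Arm,Bracket,Cap,Cover} -> Gear = 2*2 = 4, Plate = 2*2 = 4.
Iteration 3: no further components; recursion stops.
SUM(total) = 1 + 2 + 1 + 2 + 4 + 4 + 4 = 18.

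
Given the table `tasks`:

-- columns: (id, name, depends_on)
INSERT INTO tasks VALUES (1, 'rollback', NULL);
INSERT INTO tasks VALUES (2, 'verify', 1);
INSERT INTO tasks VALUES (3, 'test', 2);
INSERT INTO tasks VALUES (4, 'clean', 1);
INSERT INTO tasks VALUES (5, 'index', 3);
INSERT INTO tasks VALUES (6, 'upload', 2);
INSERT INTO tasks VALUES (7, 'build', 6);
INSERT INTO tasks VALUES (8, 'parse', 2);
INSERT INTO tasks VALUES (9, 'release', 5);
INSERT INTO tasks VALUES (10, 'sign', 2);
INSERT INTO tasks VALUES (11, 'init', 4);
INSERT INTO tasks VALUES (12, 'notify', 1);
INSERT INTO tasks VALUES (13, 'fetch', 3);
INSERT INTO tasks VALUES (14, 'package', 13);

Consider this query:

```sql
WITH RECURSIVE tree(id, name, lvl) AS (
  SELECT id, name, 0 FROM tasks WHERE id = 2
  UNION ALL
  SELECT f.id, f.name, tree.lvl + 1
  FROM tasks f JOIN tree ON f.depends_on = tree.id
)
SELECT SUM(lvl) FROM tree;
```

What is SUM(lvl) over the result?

Base: id=2 (verify) at lvl 0.
Iteration 1: rows with depends_on in {2} -> test (id 3, lvl 1), upload (id 6, lvl 1), parse (id 8, lvl 1), sign (id 10, lvl 1).
Iteration 2: rows with depends_on in {3,6,8,10} -> index (id 5, lvl 2), build (id 7, lvl 2), fetch (id 13, lvl 2).
Iteration 3: rows with depends_on in {5,7,13} -> release (id 9, lvl 3), package (id 14, lvl 3).
Iteration 4: no rows with depends_on in {9,14}; recursion stops.
SUM(lvl) = 0 + 1 + 1 + 1 + 1 + 2 + 2 + 2 + 3 + 3 = 16.

16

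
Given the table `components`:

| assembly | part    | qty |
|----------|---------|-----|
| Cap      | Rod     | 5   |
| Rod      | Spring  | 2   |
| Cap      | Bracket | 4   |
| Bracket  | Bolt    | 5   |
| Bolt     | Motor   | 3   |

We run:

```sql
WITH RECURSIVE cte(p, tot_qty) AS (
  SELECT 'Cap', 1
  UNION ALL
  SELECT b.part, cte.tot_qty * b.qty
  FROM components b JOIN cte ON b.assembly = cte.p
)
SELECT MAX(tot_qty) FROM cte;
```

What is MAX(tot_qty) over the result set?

60

Base: (Cap, tot_qty=1).
Iteration 1: components of {Cap} -> Bracket = 1*4 = 4, Rod = 1*5 = 5.
Iteration 2: components of {Bracket,Rod} -> Bolt = 4*5 = 20, Spring = 5*2 = 10.
Iteration 3: components of {Bolt,Spring} -> Motor = 20*3 = 60.
Iteration 4: no further components; recursion stops.
tot_qty values: 1, 5, 4, 10, 20, 60; the maximum is 60.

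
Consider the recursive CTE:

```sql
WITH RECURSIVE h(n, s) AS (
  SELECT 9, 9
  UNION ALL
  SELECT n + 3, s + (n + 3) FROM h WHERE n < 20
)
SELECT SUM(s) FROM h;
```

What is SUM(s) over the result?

195

Base: n=9, s=9.
Iteration 1: 9 < 20 holds -> n = 9 + 3 = 12, s = 9 + 12 = 21.
Iteration 2: 12 < 20 holds -> n = 12 + 3 = 15, s = 21 + 15 = 36.
Iteration 3: 15 < 20 holds -> n = 15 + 3 = 18, s = 36 + 18 = 54.
Iteration 4: 18 < 20 holds -> n = 18 + 3 = 21, s = 54 + 21 = 75.
Iteration 5: 21 < 20 fails; recursion stops.
SUM(s) = 9 + 21 + 36 + 54 + 75 = 195.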